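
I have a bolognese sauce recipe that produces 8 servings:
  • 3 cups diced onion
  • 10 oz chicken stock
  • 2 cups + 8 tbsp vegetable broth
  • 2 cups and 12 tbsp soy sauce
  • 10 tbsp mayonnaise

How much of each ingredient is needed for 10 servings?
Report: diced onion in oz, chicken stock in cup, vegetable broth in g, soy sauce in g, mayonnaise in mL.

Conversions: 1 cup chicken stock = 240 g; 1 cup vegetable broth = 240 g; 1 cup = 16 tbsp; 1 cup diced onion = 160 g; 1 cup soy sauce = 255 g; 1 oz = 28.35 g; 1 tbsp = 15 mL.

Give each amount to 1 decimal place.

diced onion: 21.2 oz; chicken stock: 1.5 cup; vegetable broth: 750.0 g; soy sauce: 876.6 g; mayonnaise: 187.5 mL

Scaling factor: 10/8 = 5/4 = 1.25.
diced onion: 3 cup × 5/4 × 160 g/cup ÷ 28.35 g/oz ≈ 21.2 oz
chicken stock: 10 oz × 5/4 × 28.35 g/oz ÷ 240 g/cup ≈ 1.5 cup
vegetable broth: (2 cup + 8 tbsp = 2.5 cup) × 5/4 × 240 g/cup = 750.0 g
soy sauce: (2 cup + 12 tbsp = 2.75 cup) × 5/4 × 255 g/cup ≈ 876.6 g
mayonnaise: 10 tbsp × 5/4 × 15 mL/tbsp = 187.5 mL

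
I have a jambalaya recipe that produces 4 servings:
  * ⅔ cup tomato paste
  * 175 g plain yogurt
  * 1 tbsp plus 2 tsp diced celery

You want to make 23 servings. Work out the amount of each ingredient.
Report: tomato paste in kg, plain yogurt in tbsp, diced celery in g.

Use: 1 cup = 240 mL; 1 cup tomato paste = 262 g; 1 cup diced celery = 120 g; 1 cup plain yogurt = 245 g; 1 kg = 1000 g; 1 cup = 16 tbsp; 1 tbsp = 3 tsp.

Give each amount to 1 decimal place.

tomato paste: 1.0 kg; plain yogurt: 65.7 tbsp; diced celery: 71.9 g

Scaling factor: 23/4 = 5.75.
tomato paste: 2/3 cup × 23/4 × 262 g/cup ÷ 1000 g/kg ≈ 1.0 kg
plain yogurt: 175 g × 23/4 ÷ 245 g/cup × 16 tbsp/cup ≈ 65.7 tbsp
diced celery: (1 tbsp + 2 tsp = 5/3 tbsp) × 23/4 ÷ 16 tbsp/cup × 120 g/cup ≈ 71.9 g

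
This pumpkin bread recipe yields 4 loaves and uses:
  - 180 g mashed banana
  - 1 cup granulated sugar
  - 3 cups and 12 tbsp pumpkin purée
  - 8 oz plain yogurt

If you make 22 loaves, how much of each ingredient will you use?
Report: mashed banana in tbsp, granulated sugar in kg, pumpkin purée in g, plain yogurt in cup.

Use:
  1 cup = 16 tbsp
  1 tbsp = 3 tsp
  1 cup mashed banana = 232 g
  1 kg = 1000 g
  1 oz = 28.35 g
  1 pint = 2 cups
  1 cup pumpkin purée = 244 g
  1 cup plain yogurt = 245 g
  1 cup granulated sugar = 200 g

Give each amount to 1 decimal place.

Scaling factor: 22/4 = 11/2 = 5.5.
mashed banana: 180 g × 11/2 ÷ 232 g/cup × 16 tbsp/cup ≈ 68.3 tbsp
granulated sugar: 1 cup × 11/2 × 200 g/cup ÷ 1000 g/kg = 1.1 kg
pumpkin purée: (3 cup + 12 tbsp = 3.75 cup) × 11/2 × 244 g/cup = 5032.5 g
plain yogurt: 8 oz × 11/2 × 28.35 g/oz ÷ 245 g/cup ≈ 5.1 cup

mashed banana: 68.3 tbsp; granulated sugar: 1.1 kg; pumpkin purée: 5032.5 g; plain yogurt: 5.1 cup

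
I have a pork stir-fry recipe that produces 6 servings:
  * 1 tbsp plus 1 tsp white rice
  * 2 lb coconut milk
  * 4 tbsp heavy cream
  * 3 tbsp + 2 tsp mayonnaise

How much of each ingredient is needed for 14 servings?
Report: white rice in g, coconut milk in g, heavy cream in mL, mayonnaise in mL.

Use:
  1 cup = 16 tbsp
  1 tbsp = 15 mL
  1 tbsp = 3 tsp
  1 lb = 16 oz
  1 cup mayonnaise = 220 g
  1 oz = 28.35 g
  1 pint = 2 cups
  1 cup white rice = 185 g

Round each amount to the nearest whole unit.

Scaling factor: 14/6 = 7/3.
white rice: (1 tbsp + 1 tsp = 4/3 tbsp) × 7/3 ÷ 16 tbsp/cup × 185 g/cup ≈ 36 g
coconut milk: 2 lb × 7/3 × 16 oz/lb × 28.35 g/oz ≈ 2117 g
heavy cream: 4 tbsp × 7/3 × 15 mL/tbsp = 140 mL
mayonnaise: (3 tbsp + 2 tsp = 11/3 tbsp) × 7/3 × 15 mL/tbsp ≈ 128 mL

white rice: 36 g; coconut milk: 2117 g; heavy cream: 140 mL; mayonnaise: 128 mL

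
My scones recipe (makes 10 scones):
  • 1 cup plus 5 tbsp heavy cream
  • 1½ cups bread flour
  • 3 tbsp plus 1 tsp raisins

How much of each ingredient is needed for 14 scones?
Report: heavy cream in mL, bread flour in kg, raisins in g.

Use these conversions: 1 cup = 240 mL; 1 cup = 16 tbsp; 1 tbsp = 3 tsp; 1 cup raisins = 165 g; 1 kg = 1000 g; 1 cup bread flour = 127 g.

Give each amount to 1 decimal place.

Scaling factor: 14/10 = 7/5 = 1.4.
heavy cream: (1 cup + 5 tbsp = 1.3125 cup) × 7/5 × 240 mL/cup = 441.0 mL
bread flour: 1.5 cup × 7/5 × 127 g/cup ÷ 1000 g/kg ≈ 0.3 kg
raisins: (3 tbsp + 1 tsp = 10/3 tbsp) × 7/5 ÷ 16 tbsp/cup × 165 g/cup ≈ 48.1 g

heavy cream: 441.0 mL; bread flour: 0.3 kg; raisins: 48.1 g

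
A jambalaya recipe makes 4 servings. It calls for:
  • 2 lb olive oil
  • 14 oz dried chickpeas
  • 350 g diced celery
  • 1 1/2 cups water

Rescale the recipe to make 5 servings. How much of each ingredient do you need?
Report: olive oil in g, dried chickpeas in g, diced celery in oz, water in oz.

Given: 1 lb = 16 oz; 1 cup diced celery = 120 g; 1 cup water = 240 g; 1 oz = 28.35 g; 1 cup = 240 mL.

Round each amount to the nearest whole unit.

Scaling factor: 5/4 = 1.25.
olive oil: 2 lb × 5/4 × 16 oz/lb × 28.35 g/oz = 1134 g
dried chickpeas: 14 oz × 5/4 × 28.35 g/oz ≈ 496 g
diced celery: 350 g × 5/4 ÷ 28.35 g/oz ≈ 15 oz
water: 1.5 cup × 5/4 × 240 g/cup ÷ 28.35 g/oz ≈ 16 oz

olive oil: 1134 g; dried chickpeas: 496 g; diced celery: 15 oz; water: 16 oz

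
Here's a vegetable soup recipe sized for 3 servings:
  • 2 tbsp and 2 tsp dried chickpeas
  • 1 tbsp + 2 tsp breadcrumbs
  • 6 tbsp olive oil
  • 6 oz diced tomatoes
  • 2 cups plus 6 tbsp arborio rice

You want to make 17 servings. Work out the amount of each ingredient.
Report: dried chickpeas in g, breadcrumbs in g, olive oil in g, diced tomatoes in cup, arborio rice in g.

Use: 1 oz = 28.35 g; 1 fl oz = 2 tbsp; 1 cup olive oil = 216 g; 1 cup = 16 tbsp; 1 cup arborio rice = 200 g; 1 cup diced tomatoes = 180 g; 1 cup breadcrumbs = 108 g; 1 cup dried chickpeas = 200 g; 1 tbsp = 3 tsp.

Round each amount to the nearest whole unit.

dried chickpeas: 189 g; breadcrumbs: 64 g; olive oil: 459 g; diced tomatoes: 5 cup; arborio rice: 2692 g

Scaling factor: 17/3.
dried chickpeas: (2 tbsp + 2 tsp = 8/3 tbsp) × 17/3 ÷ 16 tbsp/cup × 200 g/cup ≈ 189 g
breadcrumbs: (1 tbsp + 2 tsp = 5/3 tbsp) × 17/3 ÷ 16 tbsp/cup × 108 g/cup ≈ 64 g
olive oil: 6 tbsp × 17/3 ÷ 16 tbsp/cup × 216 g/cup = 459 g
diced tomatoes: 6 oz × 17/3 × 28.35 g/oz ÷ 180 g/cup ≈ 5 cup
arborio rice: (2 cup + 6 tbsp = 2.375 cup) × 17/3 × 200 g/cup ≈ 2692 g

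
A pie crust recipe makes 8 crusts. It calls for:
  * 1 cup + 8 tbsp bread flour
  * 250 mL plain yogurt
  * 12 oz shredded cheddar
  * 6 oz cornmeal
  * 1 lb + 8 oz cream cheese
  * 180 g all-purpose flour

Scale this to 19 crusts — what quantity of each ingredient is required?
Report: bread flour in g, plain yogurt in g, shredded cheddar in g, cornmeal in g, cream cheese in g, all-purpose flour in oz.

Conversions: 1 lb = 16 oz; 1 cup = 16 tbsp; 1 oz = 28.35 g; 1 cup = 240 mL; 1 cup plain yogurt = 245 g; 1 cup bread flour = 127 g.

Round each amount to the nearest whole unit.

Scaling factor: 19/8 = 2.375.
bread flour: (1 cup + 8 tbsp = 1.5 cup) × 19/8 × 127 g/cup ≈ 452 g
plain yogurt: 250 mL × 19/8 ÷ 240 mL/cup × 245 g/cup ≈ 606 g
shredded cheddar: 12 oz × 19/8 × 28.35 g/oz ≈ 808 g
cornmeal: 6 oz × 19/8 × 28.35 g/oz ≈ 404 g
cream cheese: (1 lb + 8 oz = 1.5 lb) × 19/8 × 16 oz/lb × 28.35 g/oz ≈ 1616 g
all-purpose flour: 180 g × 19/8 ÷ 28.35 g/oz ≈ 15 oz

bread flour: 452 g; plain yogurt: 606 g; shredded cheddar: 808 g; cornmeal: 404 g; cream cheese: 1616 g; all-purpose flour: 15 oz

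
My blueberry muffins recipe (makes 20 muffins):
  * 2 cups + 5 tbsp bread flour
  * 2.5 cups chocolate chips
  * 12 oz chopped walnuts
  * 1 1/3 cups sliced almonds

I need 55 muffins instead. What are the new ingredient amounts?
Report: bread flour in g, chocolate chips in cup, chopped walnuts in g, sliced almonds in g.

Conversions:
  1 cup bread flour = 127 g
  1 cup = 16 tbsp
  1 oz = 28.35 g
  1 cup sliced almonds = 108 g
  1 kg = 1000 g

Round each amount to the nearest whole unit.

bread flour: 808 g; chocolate chips: 7 cup; chopped walnuts: 936 g; sliced almonds: 396 g

Scaling factor: 55/20 = 11/4 = 2.75.
bread flour: (2 cup + 5 tbsp = 2.3125 cup) × 11/4 × 127 g/cup ≈ 808 g
chocolate chips: 2.5 cup × 11/4 ≈ 7 cup
chopped walnuts: 12 oz × 11/4 × 28.35 g/oz ≈ 936 g
sliced almonds: 4/3 cup × 11/4 × 108 g/cup = 396 g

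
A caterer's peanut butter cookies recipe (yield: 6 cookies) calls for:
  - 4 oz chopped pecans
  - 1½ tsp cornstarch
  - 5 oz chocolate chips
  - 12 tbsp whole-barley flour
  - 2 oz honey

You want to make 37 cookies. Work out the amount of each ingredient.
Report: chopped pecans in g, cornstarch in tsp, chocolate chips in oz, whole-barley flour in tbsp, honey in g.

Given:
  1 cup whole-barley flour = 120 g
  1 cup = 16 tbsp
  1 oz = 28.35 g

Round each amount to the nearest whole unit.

chopped pecans: 699 g; cornstarch: 9 tsp; chocolate chips: 31 oz; whole-barley flour: 74 tbsp; honey: 350 g

Scaling factor: 37/6.
chopped pecans: 4 oz × 37/6 × 28.35 g/oz ≈ 699 g
cornstarch: 1.5 tsp × 37/6 ≈ 9 tsp
chocolate chips: 5 oz × 37/6 ≈ 31 oz
whole-barley flour: 12 tbsp × 37/6 = 74 tbsp
honey: 2 oz × 37/6 × 28.35 g/oz ≈ 350 g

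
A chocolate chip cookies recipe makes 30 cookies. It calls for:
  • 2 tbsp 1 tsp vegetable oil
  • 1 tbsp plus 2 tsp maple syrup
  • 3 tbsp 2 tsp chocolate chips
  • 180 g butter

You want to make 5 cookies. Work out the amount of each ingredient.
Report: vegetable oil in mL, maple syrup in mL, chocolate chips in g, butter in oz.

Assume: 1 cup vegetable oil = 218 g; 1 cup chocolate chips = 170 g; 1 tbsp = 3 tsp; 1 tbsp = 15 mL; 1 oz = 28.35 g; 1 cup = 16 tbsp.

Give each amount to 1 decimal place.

vegetable oil: 5.8 mL; maple syrup: 4.2 mL; chocolate chips: 6.5 g; butter: 1.1 oz

Scaling factor: 5/30 = 1/6.
vegetable oil: (2 tbsp + 1 tsp = 7/3 tbsp) × 1/6 × 15 mL/tbsp ≈ 5.8 mL
maple syrup: (1 tbsp + 2 tsp = 5/3 tbsp) × 1/6 × 15 mL/tbsp ≈ 4.2 mL
chocolate chips: (3 tbsp + 2 tsp = 11/3 tbsp) × 1/6 ÷ 16 tbsp/cup × 170 g/cup ≈ 6.5 g
butter: 180 g × 1/6 ÷ 28.35 g/oz ≈ 1.1 oz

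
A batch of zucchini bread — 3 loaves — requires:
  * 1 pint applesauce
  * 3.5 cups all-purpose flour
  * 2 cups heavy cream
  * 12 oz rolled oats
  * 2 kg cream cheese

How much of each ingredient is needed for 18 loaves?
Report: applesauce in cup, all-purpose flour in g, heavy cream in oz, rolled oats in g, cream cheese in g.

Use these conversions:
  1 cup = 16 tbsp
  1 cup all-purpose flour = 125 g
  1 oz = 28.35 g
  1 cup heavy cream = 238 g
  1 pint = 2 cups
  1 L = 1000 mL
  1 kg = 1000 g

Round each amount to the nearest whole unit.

applesauce: 12 cup; all-purpose flour: 2625 g; heavy cream: 101 oz; rolled oats: 2041 g; cream cheese: 12000 g

Scaling factor: 18/3 = 6.
applesauce: 1 pint × 6 × 2 cup/pint = 12 cup
all-purpose flour: 3.5 cup × 6 × 125 g/cup = 2625 g
heavy cream: 2 cup × 6 × 238 g/cup ÷ 28.35 g/oz ≈ 101 oz
rolled oats: 12 oz × 6 × 28.35 g/oz ≈ 2041 g
cream cheese: 2 kg × 6 × 1000 g/kg = 12000 g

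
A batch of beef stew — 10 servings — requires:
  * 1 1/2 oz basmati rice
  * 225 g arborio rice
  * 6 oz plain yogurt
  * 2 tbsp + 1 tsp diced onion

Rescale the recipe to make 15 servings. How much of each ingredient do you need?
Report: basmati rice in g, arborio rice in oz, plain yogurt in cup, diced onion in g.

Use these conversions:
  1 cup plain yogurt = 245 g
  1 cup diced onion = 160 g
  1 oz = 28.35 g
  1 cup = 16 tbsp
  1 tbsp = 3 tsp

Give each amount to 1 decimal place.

basmati rice: 63.8 g; arborio rice: 11.9 oz; plain yogurt: 1.0 cup; diced onion: 35.0 g

Scaling factor: 15/10 = 3/2 = 1.5.
basmati rice: 1.5 oz × 3/2 × 28.35 g/oz ≈ 63.8 g
arborio rice: 225 g × 3/2 ÷ 28.35 g/oz ≈ 11.9 oz
plain yogurt: 6 oz × 3/2 × 28.35 g/oz ÷ 245 g/cup ≈ 1.0 cup
diced onion: (2 tbsp + 1 tsp = 7/3 tbsp) × 3/2 ÷ 16 tbsp/cup × 160 g/cup = 35.0 g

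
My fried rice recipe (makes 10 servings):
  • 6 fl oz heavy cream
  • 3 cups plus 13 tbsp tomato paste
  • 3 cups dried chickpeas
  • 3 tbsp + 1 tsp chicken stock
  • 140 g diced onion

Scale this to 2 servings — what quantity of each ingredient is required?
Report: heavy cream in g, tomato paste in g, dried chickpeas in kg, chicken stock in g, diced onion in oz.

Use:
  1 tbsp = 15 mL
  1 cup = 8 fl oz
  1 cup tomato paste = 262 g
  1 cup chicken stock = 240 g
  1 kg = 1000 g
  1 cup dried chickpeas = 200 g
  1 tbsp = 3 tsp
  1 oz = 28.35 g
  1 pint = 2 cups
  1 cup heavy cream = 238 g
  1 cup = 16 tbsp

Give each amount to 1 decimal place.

heavy cream: 35.7 g; tomato paste: 199.8 g; dried chickpeas: 0.1 kg; chicken stock: 10.0 g; diced onion: 1.0 oz

Scaling factor: 2/10 = 1/5 = 0.2.
heavy cream: 6 fl oz × 1/5 ÷ 8 fl oz/cup × 238 g/cup = 35.7 g
tomato paste: (3 cup + 13 tbsp = 3.8125 cup) × 1/5 × 262 g/cup ≈ 199.8 g
dried chickpeas: 3 cup × 1/5 × 200 g/cup ÷ 1000 g/kg ≈ 0.1 kg
chicken stock: (3 tbsp + 1 tsp = 10/3 tbsp) × 1/5 ÷ 16 tbsp/cup × 240 g/cup = 10.0 g
diced onion: 140 g × 1/5 ÷ 28.35 g/oz ≈ 1.0 oz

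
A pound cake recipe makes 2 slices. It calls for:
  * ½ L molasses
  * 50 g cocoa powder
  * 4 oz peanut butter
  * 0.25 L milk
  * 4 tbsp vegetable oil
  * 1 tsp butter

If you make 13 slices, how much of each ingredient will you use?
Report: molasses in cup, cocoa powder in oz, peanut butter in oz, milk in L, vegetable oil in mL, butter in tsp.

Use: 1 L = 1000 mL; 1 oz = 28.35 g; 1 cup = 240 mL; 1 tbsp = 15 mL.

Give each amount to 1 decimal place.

molasses: 13.5 cup; cocoa powder: 11.5 oz; peanut butter: 26.0 oz; milk: 1.6 L; vegetable oil: 390.0 mL; butter: 6.5 tsp

Scaling factor: 13/2 = 6.5.
molasses: 0.5 L × 13/2 × 1000 mL/L ÷ 240 mL/cup ≈ 13.5 cup
cocoa powder: 50 g × 13/2 ÷ 28.35 g/oz ≈ 11.5 oz
peanut butter: 4 oz × 13/2 = 26.0 oz
milk: 0.25 L × 13/2 ≈ 1.6 L
vegetable oil: 4 tbsp × 13/2 × 15 mL/tbsp = 390.0 mL
butter: 1 tsp × 13/2 = 6.5 tsp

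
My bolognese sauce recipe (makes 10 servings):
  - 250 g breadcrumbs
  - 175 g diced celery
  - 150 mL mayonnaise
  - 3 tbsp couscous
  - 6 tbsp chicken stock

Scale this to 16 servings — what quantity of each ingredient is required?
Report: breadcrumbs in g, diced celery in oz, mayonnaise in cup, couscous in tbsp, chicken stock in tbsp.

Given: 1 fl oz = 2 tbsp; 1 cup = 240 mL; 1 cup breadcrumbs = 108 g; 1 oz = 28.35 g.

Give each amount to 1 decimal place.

breadcrumbs: 400.0 g; diced celery: 9.9 oz; mayonnaise: 1.0 cup; couscous: 4.8 tbsp; chicken stock: 9.6 tbsp

Scaling factor: 16/10 = 8/5 = 1.6.
breadcrumbs: 250 g × 8/5 = 400.0 g
diced celery: 175 g × 8/5 ÷ 28.35 g/oz ≈ 9.9 oz
mayonnaise: 150 mL × 8/5 ÷ 240 mL/cup = 1.0 cup
couscous: 3 tbsp × 8/5 = 4.8 tbsp
chicken stock: 6 tbsp × 8/5 = 9.6 tbsp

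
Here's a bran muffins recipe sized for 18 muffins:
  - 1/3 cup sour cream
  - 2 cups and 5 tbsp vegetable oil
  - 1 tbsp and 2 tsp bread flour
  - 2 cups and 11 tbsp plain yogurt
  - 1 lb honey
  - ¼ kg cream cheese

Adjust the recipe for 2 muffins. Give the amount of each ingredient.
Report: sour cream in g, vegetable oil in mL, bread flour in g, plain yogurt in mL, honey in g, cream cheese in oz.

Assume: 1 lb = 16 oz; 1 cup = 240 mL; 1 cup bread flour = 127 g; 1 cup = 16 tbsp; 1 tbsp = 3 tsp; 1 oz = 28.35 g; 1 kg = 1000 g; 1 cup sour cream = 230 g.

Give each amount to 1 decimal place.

Scaling factor: 2/18 = 1/9.
sour cream: 1/3 cup × 1/9 × 230 g/cup ≈ 8.5 g
vegetable oil: (2 cup + 5 tbsp = 2.3125 cup) × 1/9 × 240 mL/cup ≈ 61.7 mL
bread flour: (1 tbsp + 2 tsp = 5/3 tbsp) × 1/9 ÷ 16 tbsp/cup × 127 g/cup ≈ 1.5 g
plain yogurt: (2 cup + 11 tbsp = 2.6875 cup) × 1/9 × 240 mL/cup ≈ 71.7 mL
honey: 1 lb × 1/9 × 16 oz/lb × 28.35 g/oz = 50.4 g
cream cheese: 0.25 kg × 1/9 × 1000 g/kg ÷ 28.35 g/oz ≈ 1.0 oz

sour cream: 8.5 g; vegetable oil: 61.7 mL; bread flour: 1.5 g; plain yogurt: 71.7 mL; honey: 50.4 g; cream cheese: 1.0 oz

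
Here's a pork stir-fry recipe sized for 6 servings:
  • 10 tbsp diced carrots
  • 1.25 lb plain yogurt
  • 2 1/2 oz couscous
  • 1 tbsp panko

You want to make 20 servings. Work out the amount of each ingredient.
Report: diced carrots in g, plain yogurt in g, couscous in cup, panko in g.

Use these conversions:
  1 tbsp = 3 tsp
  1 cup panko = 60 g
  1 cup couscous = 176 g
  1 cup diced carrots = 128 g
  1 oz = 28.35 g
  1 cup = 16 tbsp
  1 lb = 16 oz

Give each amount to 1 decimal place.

Scaling factor: 20/6 = 10/3.
diced carrots: 10 tbsp × 10/3 ÷ 16 tbsp/cup × 128 g/cup ≈ 266.7 g
plain yogurt: 1.25 lb × 10/3 × 16 oz/lb × 28.35 g/oz = 1890.0 g
couscous: 2.5 oz × 10/3 × 28.35 g/oz ÷ 176 g/cup ≈ 1.3 cup
panko: 1 tbsp × 10/3 ÷ 16 tbsp/cup × 60 g/cup = 12.5 g

diced carrots: 266.7 g; plain yogurt: 1890.0 g; couscous: 1.3 cup; panko: 12.5 g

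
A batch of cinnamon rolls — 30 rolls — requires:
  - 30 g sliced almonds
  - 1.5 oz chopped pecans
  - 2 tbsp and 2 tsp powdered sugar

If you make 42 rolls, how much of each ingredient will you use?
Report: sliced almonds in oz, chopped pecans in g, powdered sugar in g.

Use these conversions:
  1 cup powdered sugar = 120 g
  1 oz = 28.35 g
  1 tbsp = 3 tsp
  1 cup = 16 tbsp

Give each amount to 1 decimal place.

Scaling factor: 42/30 = 7/5 = 1.4.
sliced almonds: 30 g × 7/5 ÷ 28.35 g/oz ≈ 1.5 oz
chopped pecans: 1.5 oz × 7/5 × 28.35 g/oz ≈ 59.5 g
powdered sugar: (2 tbsp + 2 tsp = 8/3 tbsp) × 7/5 ÷ 16 tbsp/cup × 120 g/cup = 28.0 g

sliced almonds: 1.5 oz; chopped pecans: 59.5 g; powdered sugar: 28.0 g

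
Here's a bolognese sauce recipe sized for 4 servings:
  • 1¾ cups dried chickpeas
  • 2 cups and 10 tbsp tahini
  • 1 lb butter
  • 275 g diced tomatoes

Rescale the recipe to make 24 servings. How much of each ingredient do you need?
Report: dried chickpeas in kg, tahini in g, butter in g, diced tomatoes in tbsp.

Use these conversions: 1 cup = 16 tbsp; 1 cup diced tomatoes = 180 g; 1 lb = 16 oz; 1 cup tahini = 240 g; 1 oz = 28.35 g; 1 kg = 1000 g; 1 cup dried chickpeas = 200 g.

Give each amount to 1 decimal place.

Scaling factor: 24/4 = 6.
dried chickpeas: 1.75 cup × 6 × 200 g/cup ÷ 1000 g/kg = 2.1 kg
tahini: (2 cup + 10 tbsp = 2.625 cup) × 6 × 240 g/cup = 3780.0 g
butter: 1 lb × 6 × 16 oz/lb × 28.35 g/oz = 2721.6 g
diced tomatoes: 275 g × 6 ÷ 180 g/cup × 16 tbsp/cup ≈ 146.7 tbsp

dried chickpeas: 2.1 kg; tahini: 3780.0 g; butter: 2721.6 g; diced tomatoes: 146.7 tbsp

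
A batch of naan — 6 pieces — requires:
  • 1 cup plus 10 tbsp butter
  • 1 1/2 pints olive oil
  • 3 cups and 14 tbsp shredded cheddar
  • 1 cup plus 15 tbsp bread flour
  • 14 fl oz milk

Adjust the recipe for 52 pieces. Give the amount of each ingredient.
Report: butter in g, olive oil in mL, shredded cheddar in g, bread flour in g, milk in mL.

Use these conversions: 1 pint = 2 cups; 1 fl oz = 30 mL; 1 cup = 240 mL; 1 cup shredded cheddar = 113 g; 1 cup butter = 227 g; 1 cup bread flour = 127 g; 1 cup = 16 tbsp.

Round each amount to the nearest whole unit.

Scaling factor: 52/6 = 26/3.
butter: (1 cup + 10 tbsp = 1.625 cup) × 26/3 × 227 g/cup ≈ 3197 g
olive oil: 1.5 pint × 26/3 × 2 cup/pint × 240 mL/cup = 6240 mL
shredded cheddar: (3 cup + 14 tbsp = 3.875 cup) × 26/3 × 113 g/cup ≈ 3795 g
bread flour: (1 cup + 15 tbsp = 1.9375 cup) × 26/3 × 127 g/cup ≈ 2133 g
milk: 14 fl oz × 26/3 × 30 mL/fl oz = 3640 mL

butter: 3197 g; olive oil: 6240 mL; shredded cheddar: 3795 g; bread flour: 2133 g; milk: 3640 mL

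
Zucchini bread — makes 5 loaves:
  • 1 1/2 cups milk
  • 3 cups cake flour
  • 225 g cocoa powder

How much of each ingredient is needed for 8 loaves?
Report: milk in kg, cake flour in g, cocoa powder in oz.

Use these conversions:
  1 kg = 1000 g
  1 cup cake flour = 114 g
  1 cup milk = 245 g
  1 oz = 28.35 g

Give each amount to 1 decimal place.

milk: 0.6 kg; cake flour: 547.2 g; cocoa powder: 12.7 oz

Scaling factor: 8/5 = 1.6.
milk: 1.5 cup × 8/5 × 245 g/cup ÷ 1000 g/kg ≈ 0.6 kg
cake flour: 3 cup × 8/5 × 114 g/cup = 547.2 g
cocoa powder: 225 g × 8/5 ÷ 28.35 g/oz ≈ 12.7 oz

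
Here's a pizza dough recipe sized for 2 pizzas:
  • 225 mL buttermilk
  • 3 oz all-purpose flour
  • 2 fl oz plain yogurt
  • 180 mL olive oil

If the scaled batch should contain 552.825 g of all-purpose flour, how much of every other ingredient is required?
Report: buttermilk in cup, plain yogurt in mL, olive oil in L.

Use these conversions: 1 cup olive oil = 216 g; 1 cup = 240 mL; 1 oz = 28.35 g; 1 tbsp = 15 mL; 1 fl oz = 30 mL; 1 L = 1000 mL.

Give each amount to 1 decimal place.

buttermilk: 6.1 cup; plain yogurt: 390.0 mL; olive oil: 1.2 L

The original recipe has 85.05 g of all-purpose flour, so the scaling factor is 552.825 ÷ 85.05 = 13/2 = 6.5.
buttermilk: 225 mL × 13/2 ÷ 240 mL/cup ≈ 6.1 cup
plain yogurt: 2 fl oz × 13/2 × 30 mL/fl oz = 390.0 mL
olive oil: 180 mL × 13/2 ÷ 1000 mL/L ≈ 1.2 L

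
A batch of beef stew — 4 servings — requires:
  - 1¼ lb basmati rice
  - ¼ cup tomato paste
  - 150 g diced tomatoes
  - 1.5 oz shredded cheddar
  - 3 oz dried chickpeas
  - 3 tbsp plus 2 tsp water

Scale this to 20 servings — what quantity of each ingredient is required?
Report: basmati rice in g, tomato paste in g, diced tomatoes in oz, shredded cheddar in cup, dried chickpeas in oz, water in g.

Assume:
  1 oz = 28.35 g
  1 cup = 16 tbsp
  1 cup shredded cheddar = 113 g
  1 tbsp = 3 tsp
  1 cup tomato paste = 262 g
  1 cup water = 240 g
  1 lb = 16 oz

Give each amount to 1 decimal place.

basmati rice: 2835.0 g; tomato paste: 327.5 g; diced tomatoes: 26.5 oz; shredded cheddar: 1.9 cup; dried chickpeas: 15.0 oz; water: 275.0 g

Scaling factor: 20/4 = 5.
basmati rice: 1.25 lb × 5 × 16 oz/lb × 28.35 g/oz = 2835.0 g
tomato paste: 0.25 cup × 5 × 262 g/cup = 327.5 g
diced tomatoes: 150 g × 5 ÷ 28.35 g/oz ≈ 26.5 oz
shredded cheddar: 1.5 oz × 5 × 28.35 g/oz ÷ 113 g/cup ≈ 1.9 cup
dried chickpeas: 3 oz × 5 = 15.0 oz
water: (3 tbsp + 2 tsp = 11/3 tbsp) × 5 ÷ 16 tbsp/cup × 240 g/cup = 275.0 g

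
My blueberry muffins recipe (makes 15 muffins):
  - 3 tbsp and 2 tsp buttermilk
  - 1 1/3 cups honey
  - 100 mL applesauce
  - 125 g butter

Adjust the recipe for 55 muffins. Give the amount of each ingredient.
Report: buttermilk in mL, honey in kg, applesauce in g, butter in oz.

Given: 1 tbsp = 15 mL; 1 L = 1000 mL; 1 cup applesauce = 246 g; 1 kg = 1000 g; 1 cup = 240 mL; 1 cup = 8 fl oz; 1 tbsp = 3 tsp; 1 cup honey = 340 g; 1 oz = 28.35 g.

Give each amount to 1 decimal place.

buttermilk: 201.7 mL; honey: 1.7 kg; applesauce: 375.8 g; butter: 16.2 oz

Scaling factor: 55/15 = 11/3.
buttermilk: (3 tbsp + 2 tsp = 11/3 tbsp) × 11/3 × 15 mL/tbsp ≈ 201.7 mL
honey: 4/3 cup × 11/3 × 340 g/cup ÷ 1000 g/kg ≈ 1.7 kg
applesauce: 100 mL × 11/3 ÷ 240 mL/cup × 246 g/cup ≈ 375.8 g
butter: 125 g × 11/3 ÷ 28.35 g/oz ≈ 16.2 oz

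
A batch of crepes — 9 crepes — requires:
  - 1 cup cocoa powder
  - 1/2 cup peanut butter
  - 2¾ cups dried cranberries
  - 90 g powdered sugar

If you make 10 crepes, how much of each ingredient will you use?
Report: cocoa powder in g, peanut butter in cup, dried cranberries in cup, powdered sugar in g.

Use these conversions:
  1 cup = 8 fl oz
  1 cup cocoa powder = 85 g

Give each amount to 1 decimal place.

Scaling factor: 10/9.
cocoa powder: 1 cup × 10/9 × 85 g/cup ≈ 94.4 g
peanut butter: 0.5 cup × 10/9 ≈ 0.6 cup
dried cranberries: 2.75 cup × 10/9 ≈ 3.1 cup
powdered sugar: 90 g × 10/9 = 100.0 g

cocoa powder: 94.4 g; peanut butter: 0.6 cup; dried cranberries: 3.1 cup; powdered sugar: 100.0 g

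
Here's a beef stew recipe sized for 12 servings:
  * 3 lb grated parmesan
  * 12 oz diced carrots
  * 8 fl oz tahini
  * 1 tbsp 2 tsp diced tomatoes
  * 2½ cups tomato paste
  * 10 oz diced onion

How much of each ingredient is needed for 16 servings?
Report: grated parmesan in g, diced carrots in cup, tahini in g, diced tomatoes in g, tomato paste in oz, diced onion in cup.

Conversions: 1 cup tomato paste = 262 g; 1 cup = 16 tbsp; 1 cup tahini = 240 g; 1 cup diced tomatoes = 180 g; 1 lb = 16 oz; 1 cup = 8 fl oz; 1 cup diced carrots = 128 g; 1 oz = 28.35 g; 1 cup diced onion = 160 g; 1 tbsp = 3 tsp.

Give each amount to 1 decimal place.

grated parmesan: 1814.4 g; diced carrots: 3.5 cup; tahini: 320.0 g; diced tomatoes: 25.0 g; tomato paste: 30.8 oz; diced onion: 2.4 cup

Scaling factor: 16/12 = 4/3.
grated parmesan: 3 lb × 4/3 × 16 oz/lb × 28.35 g/oz = 1814.4 g
diced carrots: 12 oz × 4/3 × 28.35 g/oz ÷ 128 g/cup ≈ 3.5 cup
tahini: 8 fl oz × 4/3 ÷ 8 fl oz/cup × 240 g/cup = 320.0 g
diced tomatoes: (1 tbsp + 2 tsp = 5/3 tbsp) × 4/3 ÷ 16 tbsp/cup × 180 g/cup = 25.0 g
tomato paste: 2.5 cup × 4/3 × 262 g/cup ÷ 28.35 g/oz ≈ 30.8 oz
diced onion: 10 oz × 4/3 × 28.35 g/oz ÷ 160 g/cup ≈ 2.4 cup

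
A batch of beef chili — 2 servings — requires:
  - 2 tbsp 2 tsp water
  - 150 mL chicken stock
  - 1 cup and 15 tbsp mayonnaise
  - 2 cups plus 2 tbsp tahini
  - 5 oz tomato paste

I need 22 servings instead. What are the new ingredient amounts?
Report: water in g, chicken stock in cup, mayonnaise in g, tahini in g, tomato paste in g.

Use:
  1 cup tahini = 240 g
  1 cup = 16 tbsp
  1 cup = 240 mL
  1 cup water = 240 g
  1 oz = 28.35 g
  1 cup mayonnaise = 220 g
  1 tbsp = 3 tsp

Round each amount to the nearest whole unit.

Scaling factor: 22/2 = 11.
water: (2 tbsp + 2 tsp = 8/3 tbsp) × 11 ÷ 16 tbsp/cup × 240 g/cup = 440 g
chicken stock: 150 mL × 11 ÷ 240 mL/cup ≈ 7 cup
mayonnaise: (1 cup + 15 tbsp = 1.9375 cup) × 11 × 220 g/cup ≈ 4689 g
tahini: (2 cup + 2 tbsp = 2.125 cup) × 11 × 240 g/cup = 5610 g
tomato paste: 5 oz × 11 × 28.35 g/oz ≈ 1559 g

water: 440 g; chicken stock: 7 cup; mayonnaise: 4689 g; tahini: 5610 g; tomato paste: 1559 g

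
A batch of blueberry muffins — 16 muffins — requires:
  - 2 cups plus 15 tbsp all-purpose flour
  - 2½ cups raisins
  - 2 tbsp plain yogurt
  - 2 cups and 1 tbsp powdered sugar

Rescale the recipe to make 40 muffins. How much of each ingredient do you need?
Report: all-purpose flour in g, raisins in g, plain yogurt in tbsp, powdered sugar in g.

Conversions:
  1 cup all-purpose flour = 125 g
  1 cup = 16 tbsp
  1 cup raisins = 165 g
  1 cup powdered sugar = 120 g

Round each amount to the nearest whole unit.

Scaling factor: 40/16 = 5/2 = 2.5.
all-purpose flour: (2 cup + 15 tbsp = 2.9375 cup) × 5/2 × 125 g/cup ≈ 918 g
raisins: 2.5 cup × 5/2 × 165 g/cup ≈ 1031 g
plain yogurt: 2 tbsp × 5/2 = 5 tbsp
powdered sugar: (2 cup + 1 tbsp = 2.0625 cup) × 5/2 × 120 g/cup ≈ 619 g

all-purpose flour: 918 g; raisins: 1031 g; plain yogurt: 5 tbsp; powdered sugar: 619 g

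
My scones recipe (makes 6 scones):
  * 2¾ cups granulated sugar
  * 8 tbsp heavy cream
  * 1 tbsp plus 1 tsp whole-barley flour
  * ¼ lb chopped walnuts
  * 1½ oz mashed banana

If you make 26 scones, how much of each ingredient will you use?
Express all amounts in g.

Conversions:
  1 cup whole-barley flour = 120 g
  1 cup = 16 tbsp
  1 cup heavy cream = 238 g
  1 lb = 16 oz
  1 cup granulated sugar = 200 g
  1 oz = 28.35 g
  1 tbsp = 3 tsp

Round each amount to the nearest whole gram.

granulated sugar: 2383 g; heavy cream: 516 g; whole-barley flour: 43 g; chopped walnuts: 491 g; mashed banana: 184 g

Scaling factor: 26/6 = 13/3.
granulated sugar: 2.75 cup × 13/3 × 200 g/cup ≈ 2383 g
heavy cream: 8 tbsp × 13/3 ÷ 16 tbsp/cup × 238 g/cup ≈ 516 g
whole-barley flour: (1 tbsp + 1 tsp = 4/3 tbsp) × 13/3 ÷ 16 tbsp/cup × 120 g/cup ≈ 43 g
chopped walnuts: 0.25 lb × 13/3 × 16 oz/lb × 28.35 g/oz ≈ 491 g
mashed banana: 1.5 oz × 13/3 × 28.35 g/oz ≈ 184 g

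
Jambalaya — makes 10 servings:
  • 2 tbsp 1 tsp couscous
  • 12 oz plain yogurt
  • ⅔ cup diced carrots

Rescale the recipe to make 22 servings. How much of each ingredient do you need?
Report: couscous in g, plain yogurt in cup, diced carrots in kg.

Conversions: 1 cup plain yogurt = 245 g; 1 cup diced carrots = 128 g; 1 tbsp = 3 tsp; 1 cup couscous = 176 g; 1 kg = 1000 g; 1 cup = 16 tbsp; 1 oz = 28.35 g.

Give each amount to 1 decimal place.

couscous: 56.5 g; plain yogurt: 3.1 cup; diced carrots: 0.2 kg

Scaling factor: 22/10 = 11/5 = 2.2.
couscous: (2 tbsp + 1 tsp = 7/3 tbsp) × 11/5 ÷ 16 tbsp/cup × 176 g/cup ≈ 56.5 g
plain yogurt: 12 oz × 11/5 × 28.35 g/oz ÷ 245 g/cup ≈ 3.1 cup
diced carrots: 2/3 cup × 11/5 × 128 g/cup ÷ 1000 g/kg ≈ 0.2 kg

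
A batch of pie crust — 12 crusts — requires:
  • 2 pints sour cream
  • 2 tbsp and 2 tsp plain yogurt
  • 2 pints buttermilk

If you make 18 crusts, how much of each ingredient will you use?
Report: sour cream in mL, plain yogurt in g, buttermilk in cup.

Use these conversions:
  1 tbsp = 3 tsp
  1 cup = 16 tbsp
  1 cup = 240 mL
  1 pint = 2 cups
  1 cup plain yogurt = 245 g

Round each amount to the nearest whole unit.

Scaling factor: 18/12 = 3/2 = 1.5.
sour cream: 2 pint × 3/2 × 2 cup/pint × 240 mL/cup = 1440 mL
plain yogurt: (2 tbsp + 2 tsp = 8/3 tbsp) × 3/2 ÷ 16 tbsp/cup × 245 g/cup ≈ 61 g
buttermilk: 2 pint × 3/2 × 2 cup/pint = 6 cup

sour cream: 1440 mL; plain yogurt: 61 g; buttermilk: 6 cup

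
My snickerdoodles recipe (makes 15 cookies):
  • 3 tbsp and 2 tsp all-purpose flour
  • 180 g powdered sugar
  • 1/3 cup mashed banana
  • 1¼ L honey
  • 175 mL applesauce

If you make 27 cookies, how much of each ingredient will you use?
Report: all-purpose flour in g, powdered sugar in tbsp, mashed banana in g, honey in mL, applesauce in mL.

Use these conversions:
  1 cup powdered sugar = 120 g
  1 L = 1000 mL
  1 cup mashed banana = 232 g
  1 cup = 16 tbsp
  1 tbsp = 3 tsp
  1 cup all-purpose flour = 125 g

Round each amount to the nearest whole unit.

Scaling factor: 27/15 = 9/5 = 1.8.
all-purpose flour: (3 tbsp + 2 tsp = 11/3 tbsp) × 9/5 ÷ 16 tbsp/cup × 125 g/cup ≈ 52 g
powdered sugar: 180 g × 9/5 ÷ 120 g/cup × 16 tbsp/cup ≈ 43 tbsp
mashed banana: 1/3 cup × 9/5 × 232 g/cup ≈ 139 g
honey: 1.25 L × 9/5 × 1000 mL/L = 2250 mL
applesauce: 175 mL × 9/5 = 315 mL

all-purpose flour: 52 g; powdered sugar: 43 tbsp; mashed banana: 139 g; honey: 2250 mL; applesauce: 315 mL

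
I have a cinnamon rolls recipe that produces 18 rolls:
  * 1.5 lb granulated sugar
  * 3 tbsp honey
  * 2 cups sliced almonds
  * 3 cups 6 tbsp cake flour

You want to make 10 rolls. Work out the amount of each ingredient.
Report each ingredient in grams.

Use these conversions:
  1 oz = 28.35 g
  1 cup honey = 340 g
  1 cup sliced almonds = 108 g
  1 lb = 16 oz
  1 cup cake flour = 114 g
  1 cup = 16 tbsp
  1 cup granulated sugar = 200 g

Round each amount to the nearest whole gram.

Scaling factor: 10/18 = 5/9.
granulated sugar: 1.5 lb × 5/9 × 16 oz/lb × 28.35 g/oz = 378 g
honey: 3 tbsp × 5/9 ÷ 16 tbsp/cup × 340 g/cup ≈ 35 g
sliced almonds: 2 cup × 5/9 × 108 g/cup = 120 g
cake flour: (3 cup + 6 tbsp = 3.375 cup) × 5/9 × 114 g/cup ≈ 214 g

granulated sugar: 378 g; honey: 35 g; sliced almonds: 120 g; cake flour: 214 g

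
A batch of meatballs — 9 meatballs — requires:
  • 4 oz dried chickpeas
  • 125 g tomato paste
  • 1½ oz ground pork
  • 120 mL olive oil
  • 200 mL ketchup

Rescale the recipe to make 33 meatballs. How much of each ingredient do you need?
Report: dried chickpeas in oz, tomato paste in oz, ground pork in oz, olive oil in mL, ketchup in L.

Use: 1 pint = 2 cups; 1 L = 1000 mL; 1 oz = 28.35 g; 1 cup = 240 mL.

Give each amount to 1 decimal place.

Scaling factor: 33/9 = 11/3.
dried chickpeas: 4 oz × 11/3 ≈ 14.7 oz
tomato paste: 125 g × 11/3 ÷ 28.35 g/oz ≈ 16.2 oz
ground pork: 1.5 oz × 11/3 = 5.5 oz
olive oil: 120 mL × 11/3 = 440.0 mL
ketchup: 200 mL × 11/3 ÷ 1000 mL/L ≈ 0.7 L

dried chickpeas: 14.7 oz; tomato paste: 16.2 oz; ground pork: 5.5 oz; olive oil: 440.0 mL; ketchup: 0.7 L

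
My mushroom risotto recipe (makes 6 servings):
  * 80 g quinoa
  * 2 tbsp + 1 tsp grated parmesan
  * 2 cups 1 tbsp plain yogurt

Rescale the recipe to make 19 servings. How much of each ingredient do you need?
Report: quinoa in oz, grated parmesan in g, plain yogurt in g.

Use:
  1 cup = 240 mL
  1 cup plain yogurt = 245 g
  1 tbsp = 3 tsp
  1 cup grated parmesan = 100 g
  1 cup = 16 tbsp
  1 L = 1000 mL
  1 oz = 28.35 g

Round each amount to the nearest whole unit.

quinoa: 9 oz; grated parmesan: 46 g; plain yogurt: 1600 g

Scaling factor: 19/6.
quinoa: 80 g × 19/6 ÷ 28.35 g/oz ≈ 9 oz
grated parmesan: (2 tbsp + 1 tsp = 7/3 tbsp) × 19/6 ÷ 16 tbsp/cup × 100 g/cup ≈ 46 g
plain yogurt: (2 cup + 1 tbsp = 2.0625 cup) × 19/6 × 245 g/cup ≈ 1600 g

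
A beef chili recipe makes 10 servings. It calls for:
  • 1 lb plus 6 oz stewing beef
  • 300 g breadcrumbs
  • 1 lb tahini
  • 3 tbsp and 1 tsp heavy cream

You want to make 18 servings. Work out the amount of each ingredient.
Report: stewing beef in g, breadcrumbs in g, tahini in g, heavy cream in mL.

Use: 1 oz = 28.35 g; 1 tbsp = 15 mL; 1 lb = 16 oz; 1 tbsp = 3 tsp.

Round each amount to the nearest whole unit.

stewing beef: 1123 g; breadcrumbs: 540 g; tahini: 816 g; heavy cream: 90 mL

Scaling factor: 18/10 = 9/5 = 1.8.
stewing beef: (1 lb + 6 oz = 1.375 lb) × 9/5 × 16 oz/lb × 28.35 g/oz ≈ 1123 g
breadcrumbs: 300 g × 9/5 = 540 g
tahini: 1 lb × 9/5 × 16 oz/lb × 28.35 g/oz ≈ 816 g
heavy cream: (3 tbsp + 1 tsp = 10/3 tbsp) × 9/5 × 15 mL/tbsp = 90 mL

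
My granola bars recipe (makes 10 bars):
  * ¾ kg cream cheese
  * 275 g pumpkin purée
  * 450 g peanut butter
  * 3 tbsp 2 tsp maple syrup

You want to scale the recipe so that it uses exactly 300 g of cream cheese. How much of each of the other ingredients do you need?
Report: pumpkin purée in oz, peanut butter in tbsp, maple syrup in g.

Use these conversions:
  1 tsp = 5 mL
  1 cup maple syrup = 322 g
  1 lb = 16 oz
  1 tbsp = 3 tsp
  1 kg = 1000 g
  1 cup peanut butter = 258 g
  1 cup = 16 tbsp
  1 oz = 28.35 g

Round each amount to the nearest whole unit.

pumpkin purée: 4 oz; peanut butter: 11 tbsp; maple syrup: 30 g

The original recipe has 750 g of cream cheese, so the scaling factor is 300 ÷ 750 = 2/5 = 0.4.
pumpkin purée: 275 g × 2/5 ÷ 28.35 g/oz ≈ 4 oz
peanut butter: 450 g × 2/5 ÷ 258 g/cup × 16 tbsp/cup ≈ 11 tbsp
maple syrup: (3 tbsp + 2 tsp = 11/3 tbsp) × 2/5 ÷ 16 tbsp/cup × 322 g/cup ≈ 30 g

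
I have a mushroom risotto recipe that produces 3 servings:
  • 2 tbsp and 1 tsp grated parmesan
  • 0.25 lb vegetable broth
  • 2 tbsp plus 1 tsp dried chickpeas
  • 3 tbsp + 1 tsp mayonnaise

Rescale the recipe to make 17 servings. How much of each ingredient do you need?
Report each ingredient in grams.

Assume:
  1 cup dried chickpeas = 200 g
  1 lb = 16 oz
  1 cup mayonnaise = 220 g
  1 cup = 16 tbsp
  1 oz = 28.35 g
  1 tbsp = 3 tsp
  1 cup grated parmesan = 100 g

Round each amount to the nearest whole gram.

Scaling factor: 17/3.
grated parmesan: (2 tbsp + 1 tsp = 7/3 tbsp) × 17/3 ÷ 16 tbsp/cup × 100 g/cup ≈ 83 g
vegetable broth: 0.25 lb × 17/3 × 16 oz/lb × 28.35 g/oz ≈ 643 g
dried chickpeas: (2 tbsp + 1 tsp = 7/3 tbsp) × 17/3 ÷ 16 tbsp/cup × 200 g/cup ≈ 165 g
mayonnaise: (3 tbsp + 1 tsp = 10/3 tbsp) × 17/3 ÷ 16 tbsp/cup × 220 g/cup ≈ 260 g

grated parmesan: 83 g; vegetable broth: 643 g; dried chickpeas: 165 g; mayonnaise: 260 g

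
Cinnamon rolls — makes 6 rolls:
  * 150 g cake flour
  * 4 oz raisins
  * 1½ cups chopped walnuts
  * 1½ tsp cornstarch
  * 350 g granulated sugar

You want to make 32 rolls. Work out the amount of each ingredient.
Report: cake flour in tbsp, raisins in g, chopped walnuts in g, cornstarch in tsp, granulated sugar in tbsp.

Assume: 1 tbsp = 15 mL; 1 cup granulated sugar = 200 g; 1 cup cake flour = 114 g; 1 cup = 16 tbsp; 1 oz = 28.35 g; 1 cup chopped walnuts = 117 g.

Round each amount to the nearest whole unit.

Scaling factor: 32/6 = 16/3.
cake flour: 150 g × 16/3 ÷ 114 g/cup × 16 tbsp/cup ≈ 112 tbsp
raisins: 4 oz × 16/3 × 28.35 g/oz ≈ 605 g
chopped walnuts: 1.5 cup × 16/3 × 117 g/cup = 936 g
cornstarch: 1.5 tsp × 16/3 = 8 tsp
granulated sugar: 350 g × 16/3 ÷ 200 g/cup × 16 tbsp/cup ≈ 149 tbsp

cake flour: 112 tbsp; raisins: 605 g; chopped walnuts: 936 g; cornstarch: 8 tsp; granulated sugar: 149 tbsp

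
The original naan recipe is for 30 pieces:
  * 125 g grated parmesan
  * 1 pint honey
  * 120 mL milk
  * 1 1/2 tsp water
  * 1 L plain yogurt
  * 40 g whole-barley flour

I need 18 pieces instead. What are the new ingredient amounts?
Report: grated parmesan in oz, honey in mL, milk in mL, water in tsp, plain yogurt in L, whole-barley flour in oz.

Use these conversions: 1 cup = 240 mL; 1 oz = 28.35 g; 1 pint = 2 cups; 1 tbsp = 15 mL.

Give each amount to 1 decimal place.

grated parmesan: 2.6 oz; honey: 288.0 mL; milk: 72.0 mL; water: 0.9 tsp; plain yogurt: 0.6 L; whole-barley flour: 0.8 oz

Scaling factor: 18/30 = 3/5 = 0.6.
grated parmesan: 125 g × 3/5 ÷ 28.35 g/oz ≈ 2.6 oz
honey: 1 pint × 3/5 × 2 cup/pint × 240 mL/cup = 288.0 mL
milk: 120 mL × 3/5 = 72.0 mL
water: 1.5 tsp × 3/5 = 0.9 tsp
plain yogurt: 1 L × 3/5 = 0.6 L
whole-barley flour: 40 g × 3/5 ÷ 28.35 g/oz ≈ 0.8 oz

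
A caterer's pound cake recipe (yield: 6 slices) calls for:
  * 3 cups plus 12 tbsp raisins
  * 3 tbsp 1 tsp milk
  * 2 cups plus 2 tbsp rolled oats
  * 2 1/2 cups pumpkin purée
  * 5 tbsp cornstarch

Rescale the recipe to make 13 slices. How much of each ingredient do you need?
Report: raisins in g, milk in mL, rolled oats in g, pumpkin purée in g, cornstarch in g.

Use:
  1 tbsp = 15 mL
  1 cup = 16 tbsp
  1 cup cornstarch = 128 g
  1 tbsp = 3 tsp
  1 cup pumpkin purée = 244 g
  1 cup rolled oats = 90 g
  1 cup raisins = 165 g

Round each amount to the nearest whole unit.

Scaling factor: 13/6.
raisins: (3 cup + 12 tbsp = 3.75 cup) × 13/6 × 165 g/cup ≈ 1341 g
milk: (3 tbsp + 1 tsp = 10/3 tbsp) × 13/6 × 15 mL/tbsp ≈ 108 mL
rolled oats: (2 cup + 2 tbsp = 2.125 cup) × 13/6 × 90 g/cup ≈ 414 g
pumpkin purée: 2.5 cup × 13/6 × 244 g/cup ≈ 1322 g
cornstarch: 5 tbsp × 13/6 ÷ 16 tbsp/cup × 128 g/cup ≈ 87 g

raisins: 1341 g; milk: 108 mL; rolled oats: 414 g; pumpkin purée: 1322 g; cornstarch: 87 g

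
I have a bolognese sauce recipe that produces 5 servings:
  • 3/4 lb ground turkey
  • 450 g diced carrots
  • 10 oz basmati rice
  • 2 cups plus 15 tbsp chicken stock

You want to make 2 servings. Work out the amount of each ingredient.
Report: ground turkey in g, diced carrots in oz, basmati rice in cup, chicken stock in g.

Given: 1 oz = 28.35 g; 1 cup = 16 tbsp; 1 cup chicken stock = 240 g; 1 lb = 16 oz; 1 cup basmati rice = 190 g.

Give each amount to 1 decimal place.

Scaling factor: 2/5 = 0.4.
ground turkey: 0.75 lb × 2/5 × 16 oz/lb × 28.35 g/oz ≈ 136.1 g
diced carrots: 450 g × 2/5 ÷ 28.35 g/oz ≈ 6.3 oz
basmati rice: 10 oz × 2/5 × 28.35 g/oz ÷ 190 g/cup ≈ 0.6 cup
chicken stock: (2 cup + 15 tbsp = 2.9375 cup) × 2/5 × 240 g/cup = 282.0 g

ground turkey: 136.1 g; diced carrots: 6.3 oz; basmati rice: 0.6 cup; chicken stock: 282.0 g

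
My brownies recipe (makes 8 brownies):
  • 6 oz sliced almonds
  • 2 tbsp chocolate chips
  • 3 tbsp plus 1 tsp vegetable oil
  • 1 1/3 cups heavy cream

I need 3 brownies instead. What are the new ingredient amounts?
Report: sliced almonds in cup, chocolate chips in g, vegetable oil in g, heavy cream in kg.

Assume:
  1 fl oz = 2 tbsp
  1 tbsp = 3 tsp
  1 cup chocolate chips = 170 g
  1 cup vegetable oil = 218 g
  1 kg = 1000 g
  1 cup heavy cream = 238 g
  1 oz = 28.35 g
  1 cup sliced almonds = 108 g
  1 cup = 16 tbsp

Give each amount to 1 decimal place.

Scaling factor: 3/8 = 0.375.
sliced almonds: 6 oz × 3/8 × 28.35 g/oz ÷ 108 g/cup ≈ 0.6 cup
chocolate chips: 2 tbsp × 3/8 ÷ 16 tbsp/cup × 170 g/cup ≈ 8.0 g
vegetable oil: (3 tbsp + 1 tsp = 10/3 tbsp) × 3/8 ÷ 16 tbsp/cup × 218 g/cup ≈ 17.0 g
heavy cream: 4/3 cup × 3/8 × 238 g/cup ÷ 1000 g/kg ≈ 0.1 kg

sliced almonds: 0.6 cup; chocolate chips: 8.0 g; vegetable oil: 17.0 g; heavy cream: 0.1 kg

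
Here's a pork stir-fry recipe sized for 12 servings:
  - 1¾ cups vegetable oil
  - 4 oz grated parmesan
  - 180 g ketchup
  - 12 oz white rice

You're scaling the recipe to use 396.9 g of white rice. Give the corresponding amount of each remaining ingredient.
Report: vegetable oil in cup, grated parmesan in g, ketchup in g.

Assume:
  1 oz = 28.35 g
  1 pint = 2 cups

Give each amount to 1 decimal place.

The original recipe has 340.2 g of white rice, so the scaling factor is 396.9 ÷ 340.2 = 7/6.
vegetable oil: 1.75 cup × 7/6 ≈ 2.0 cup
grated parmesan: 4 oz × 7/6 × 28.35 g/oz = 132.3 g
ketchup: 180 g × 7/6 = 210.0 g

vegetable oil: 2.0 cup; grated parmesan: 132.3 g; ketchup: 210.0 g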